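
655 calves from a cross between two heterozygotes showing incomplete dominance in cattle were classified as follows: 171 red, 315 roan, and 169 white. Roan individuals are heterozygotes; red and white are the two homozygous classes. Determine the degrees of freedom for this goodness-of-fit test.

With incomplete dominance, a heterozygote × heterozygote cross gives a 1:2:1 phenotypic ratio.
A goodness-of-fit test with 3 phenotype classes has df = 3 − 1 = 2.

2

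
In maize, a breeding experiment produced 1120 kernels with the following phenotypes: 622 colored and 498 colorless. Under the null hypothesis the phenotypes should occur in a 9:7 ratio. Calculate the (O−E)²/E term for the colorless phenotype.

0.131

Expected counts for N = 1120 under a 9:7 ratio (total parts = 16):
  colored: 1120 × 9/16 = 630
  colorless: 1120 × 7/16 = 490
Contribution of colorless: (498 − 490)² / 490 = 0.1306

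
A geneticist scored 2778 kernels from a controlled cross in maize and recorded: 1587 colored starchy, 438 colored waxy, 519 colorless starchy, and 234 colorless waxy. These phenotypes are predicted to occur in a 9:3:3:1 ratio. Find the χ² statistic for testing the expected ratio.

Total ratio parts = 16. Expected numbers out of 2778:
  colored starchy: 2778 × 9/16 = 1562.625
  colored waxy: 2778 × 3/16 = 520.875
  colorless starchy: 2778 × 3/16 = 520.875
  colorless waxy: 2778 × 1/16 = 173.625
χ² = Σ (O − E)² / E
  colored starchy: (1587 − 1562.625)² / 1562.625 = 0.3802
  colored waxy: (438 − 520.875)² / 520.875 = 13.1860
  colorless starchy: (519 − 520.875)² / 520.875 = 0.0067
  colorless waxy: (234 − 173.625)² / 173.625 = 20.9943
χ² = 0.3802 + 13.1860 + 0.0067 + 20.9943 = 34.5672 ≈ 34.567

34.567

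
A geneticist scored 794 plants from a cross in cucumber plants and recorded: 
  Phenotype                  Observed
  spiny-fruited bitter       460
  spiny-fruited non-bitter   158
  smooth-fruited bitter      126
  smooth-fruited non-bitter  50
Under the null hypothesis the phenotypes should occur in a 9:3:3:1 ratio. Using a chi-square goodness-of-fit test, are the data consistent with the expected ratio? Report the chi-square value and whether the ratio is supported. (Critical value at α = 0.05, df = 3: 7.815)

4.477; consistent

The 9:3:3:1 ratio has 16 parts, so with N = 794 the expected counts are:
  spiny-fruited bitter: 794 × 9/16 = 446.625
  spiny-fruited non-bitter: 794 × 3/16 = 148.875
  smooth-fruited bitter: 794 × 3/16 = 148.875
  smooth-fruited non-bitter: 794 × 1/16 = 49.625
χ² = Σ (O − E)² / E
  spiny-fruited bitter: (460 − 446.625)² / 446.625 = 0.4005
  spiny-fruited non-bitter: (158 − 148.875)² / 148.875 = 0.5593
  smooth-fruited bitter: (126 − 148.875)² / 148.875 = 3.5148
  smooth-fruited non-bitter: (50 − 49.625)² / 49.625 = 0.0028
χ² = 0.4005 + 0.5593 + 3.5148 + 0.0028 = 4.4774 ≈ 4.477
Degrees of freedom = 4 − 1 = 3; critical value at α = 0.05 is 7.815.
Since 4.477 < 7.815, we fail to reject the null hypothesis — the data are consistent with the 9:3:3:1 ratio.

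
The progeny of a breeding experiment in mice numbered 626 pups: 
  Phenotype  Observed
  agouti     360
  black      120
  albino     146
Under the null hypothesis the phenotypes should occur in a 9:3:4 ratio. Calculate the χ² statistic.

Total ratio parts = 16. Expected numbers out of 626:
  agouti: 626 × 9/16 = 352.125
  black: 626 × 3/16 = 117.375
  albino: 626 × 4/16 = 156.5
χ² = Σ (O − E)² / E
  agouti: (360 − 352.125)² / 352.125 = 0.1761
  black: (120 − 117.375)² / 117.375 = 0.0587
  albino: (146 − 156.5)² / 156.5 = 0.7045
χ² = 0.1761 + 0.0587 + 0.7045 = 0.9393 ≈ 0.939

0.939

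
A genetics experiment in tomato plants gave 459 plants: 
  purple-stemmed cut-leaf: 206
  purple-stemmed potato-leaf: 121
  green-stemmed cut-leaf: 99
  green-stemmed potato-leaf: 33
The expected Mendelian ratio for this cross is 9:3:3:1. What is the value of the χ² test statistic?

27.325

Expected counts for N = 459 under a 9:3:3:1 ratio (total parts = 16):
  purple-stemmed cut-leaf: 459 × 9/16 = 258.1875
  purple-stemmed potato-leaf: 459 × 3/16 = 86.0625
  green-stemmed cut-leaf: 459 × 3/16 = 86.0625
  green-stemmed potato-leaf: 459 × 1/16 = 28.6875
χ² = Σ (O − E)² / E
  purple-stemmed cut-leaf: (206 − 258.1875)² / 258.1875 = 10.5487
  purple-stemmed potato-leaf: (121 − 86.0625)² / 86.0625 = 14.1831
  green-stemmed cut-leaf: (99 − 86.0625)² / 86.0625 = 1.9449
  green-stemmed potato-leaf: (33 − 28.6875)² / 28.6875 = 0.6483
χ² = 10.5487 + 14.1831 + 1.9449 + 0.6483 = 27.325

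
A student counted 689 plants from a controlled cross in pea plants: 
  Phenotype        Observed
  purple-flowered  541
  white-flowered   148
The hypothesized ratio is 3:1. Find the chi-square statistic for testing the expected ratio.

Total ratio parts = 4. Expected numbers out of 689:
  purple-flowered: 689 × 3/4 = 516.75
  white-flowered: 689 × 1/4 = 172.25
χ² = Σ (O − E)² / E
  purple-flowered: (541 − 516.75)² / 516.75 = 1.1380
  white-flowered: (148 − 172.25)² / 172.25 = 3.4140
χ² = 1.1380 + 3.4140 = 4.552

4.552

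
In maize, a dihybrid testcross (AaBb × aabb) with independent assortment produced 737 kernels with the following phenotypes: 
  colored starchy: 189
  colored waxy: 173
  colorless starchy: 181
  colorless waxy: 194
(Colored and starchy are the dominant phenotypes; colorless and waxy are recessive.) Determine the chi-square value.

1.383

A dihybrid testcross with independent assortment gives a 1:1:1:1 ratio.
Under the 1:1:1:1 hypothesis (Σ ratio = 4, N = 737):
  colored starchy: 737 × 1/4 = 184.25
  colored waxy: 737 × 1/4 = 184.25
  colorless starchy: 737 × 1/4 = 184.25
  colorless waxy: 737 × 1/4 = 184.25
χ² = Σ (O − E)² / E
  colored starchy: (189 − 184.25)² / 184.25 = 0.1225
  colored waxy: (173 − 184.25)² / 184.25 = 0.6869
  colorless starchy: (181 − 184.25)² / 184.25 = 0.0573
  colorless waxy: (194 − 184.25)² / 184.25 = 0.5159
χ² = 0.1225 + 0.6869 + 0.0573 + 0.5159 = 1.3826 ≈ 1.383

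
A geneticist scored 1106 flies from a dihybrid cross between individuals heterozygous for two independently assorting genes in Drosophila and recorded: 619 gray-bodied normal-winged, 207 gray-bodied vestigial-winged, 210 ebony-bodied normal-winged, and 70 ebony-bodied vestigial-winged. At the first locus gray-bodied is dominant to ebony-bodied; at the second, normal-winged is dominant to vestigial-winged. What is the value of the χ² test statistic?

A dihybrid F₂ with independent assortment and complete dominance at both loci gives a 9:3:3:1 phenotypic ratio.
Total ratio parts = 16. Expected numbers out of 1106:
  gray-bodied normal-winged: 1106 × 9/16 = 622.125
  gray-bodied vestigial-winged: 1106 × 3/16 = 207.375
  ebony-bodied normal-winged: 1106 × 3/16 = 207.375
  ebony-bodied vestigial-winged: 1106 × 1/16 = 69.125
χ² = Σ (O − E)² / E
  gray-bodied normal-winged: (619 − 622.125)² / 622.125 = 0.0157
  gray-bodied vestigial-winged: (207 − 207.375)² / 207.375 = 0.0007
  ebony-bodied normal-winged: (210 − 207.375)² / 207.375 = 0.0332
  ebony-bodied vestigial-winged: (70 − 69.125)² / 69.125 = 0.0111
χ² = 0.0157 + 0.0007 + 0.0332 + 0.0111 = 0.0607 ≈ 0.061

0.061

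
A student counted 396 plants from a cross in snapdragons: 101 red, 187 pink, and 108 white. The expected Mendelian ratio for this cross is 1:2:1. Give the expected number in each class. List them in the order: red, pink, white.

The 1:2:1 ratio has 4 parts, so with N = 396 the expected counts are:
  red: 396 × 1/4 = 99
  pink: 396 × 2/4 = 198
  white: 396 × 1/4 = 99

99, 198, 99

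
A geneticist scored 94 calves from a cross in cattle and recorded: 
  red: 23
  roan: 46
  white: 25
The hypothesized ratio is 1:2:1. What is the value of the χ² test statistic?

The 1:2:1 ratio has 4 parts, so with N = 94 the expected counts are:
  red: 94 × 1/4 = 23.5
  roan: 94 × 2/4 = 47
  white: 94 × 1/4 = 23.5
χ² = Σ (O − E)² / E
  red: (23 − 23.5)² / 23.5 = 0.0106
  roan: (46 − 47)² / 47 = 0.0213
  white: (25 − 23.5)² / 23.5 = 0.0957
χ² = 0.0106 + 0.0213 + 0.0957 = 0.1276 ≈ 0.128

0.128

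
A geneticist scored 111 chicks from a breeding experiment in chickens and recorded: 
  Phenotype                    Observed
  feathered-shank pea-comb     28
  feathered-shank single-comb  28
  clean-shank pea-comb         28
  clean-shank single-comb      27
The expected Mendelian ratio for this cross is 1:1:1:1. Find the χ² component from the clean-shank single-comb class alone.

0.020

Expected counts for N = 111 under a 1:1:1:1 ratio (total parts = 4):
  feathered-shank pea-comb: 111 × 1/4 = 27.75
  feathered-shank single-comb: 111 × 1/4 = 27.75
  clean-shank pea-comb: 111 × 1/4 = 27.75
  clean-shank single-comb: 111 × 1/4 = 27.75
Contribution of clean-shank single-comb: (27 − 27.75)² / 27.75 = 0.0203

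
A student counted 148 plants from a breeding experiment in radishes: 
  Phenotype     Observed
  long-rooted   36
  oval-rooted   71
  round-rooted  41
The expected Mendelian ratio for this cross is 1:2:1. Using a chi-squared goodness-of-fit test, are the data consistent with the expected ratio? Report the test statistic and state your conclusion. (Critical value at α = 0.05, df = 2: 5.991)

0.581; consistent

Expected counts for N = 148 under a 1:2:1 ratio (total parts = 4):
  long-rooted: 148 × 1/4 = 37
  oval-rooted: 148 × 2/4 = 74
  round-rooted: 148 × 1/4 = 37
χ² = Σ (O − E)² / E
  long-rooted: (36 − 37)² / 37 = 0.0270
  oval-rooted: (71 − 74)² / 74 = 0.1216
  round-rooted: (41 − 37)² / 37 = 0.4324
χ² = 0.0270 + 0.1216 + 0.4324 = 0.581
Degrees of freedom = 3 − 1 = 2; critical value at α = 0.05 is 5.991.
Since 0.581 < 5.991, we fail to reject the null hypothesis — the data are consistent with the 1:2:1 ratio.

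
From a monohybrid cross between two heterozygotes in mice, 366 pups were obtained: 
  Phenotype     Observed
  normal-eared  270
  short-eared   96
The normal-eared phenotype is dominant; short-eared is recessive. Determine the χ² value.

0.295

For a monohybrid cross between heterozygotes with complete dominance, the expected phenotypic ratio is 3:1.
The 3:1 ratio has 4 parts, so with N = 366 the expected counts are:
  normal-eared: 366 × 3/4 = 274.5
  short-eared: 366 × 1/4 = 91.5
χ² = Σ (O − E)² / E
  normal-eared: (270 − 274.5)² / 274.5 = 0.0738
  short-eared: (96 − 91.5)² / 91.5 = 0.2213
χ² = 0.0738 + 0.2213 = 0.2951 ≈ 0.295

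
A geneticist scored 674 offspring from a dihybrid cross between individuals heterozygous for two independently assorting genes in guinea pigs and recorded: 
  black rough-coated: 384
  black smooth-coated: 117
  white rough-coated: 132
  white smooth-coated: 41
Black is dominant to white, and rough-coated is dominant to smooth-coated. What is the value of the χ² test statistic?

1.039

A dihybrid F₂ with independent assortment and complete dominance at both loci gives a 9:3:3:1 phenotypic ratio.
Total ratio parts = 16. Expected numbers out of 674:
  black rough-coated: 674 × 9/16 = 379.125
  black smooth-coated: 674 × 3/16 = 126.375
  white rough-coated: 674 × 3/16 = 126.375
  white smooth-coated: 674 × 1/16 = 42.125
χ² = Σ (O − E)² / E
  black rough-coated: (384 − 379.125)² / 379.125 = 0.0627
  black smooth-coated: (117 − 126.375)² / 126.375 = 0.6955
  white rough-coated: (132 − 126.375)² / 126.375 = 0.2504
  white smooth-coated: (41 − 42.125)² / 42.125 = 0.0300
χ² = 0.0627 + 0.6955 + 0.2504 + 0.0300 = 1.0386 ≈ 1.039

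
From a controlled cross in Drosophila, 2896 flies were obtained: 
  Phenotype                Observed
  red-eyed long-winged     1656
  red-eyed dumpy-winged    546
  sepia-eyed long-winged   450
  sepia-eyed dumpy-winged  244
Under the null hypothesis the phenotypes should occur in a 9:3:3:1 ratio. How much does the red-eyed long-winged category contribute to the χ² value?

0.448

Total ratio parts = 16. Expected numbers out of 2896:
  red-eyed long-winged: 2896 × 9/16 = 1629
  red-eyed dumpy-winged: 2896 × 3/16 = 543
  sepia-eyed long-winged: 2896 × 3/16 = 543
  sepia-eyed dumpy-winged: 2896 × 1/16 = 181
Contribution of red-eyed long-winged: (1656 − 1629)² / 1629 = 0.4475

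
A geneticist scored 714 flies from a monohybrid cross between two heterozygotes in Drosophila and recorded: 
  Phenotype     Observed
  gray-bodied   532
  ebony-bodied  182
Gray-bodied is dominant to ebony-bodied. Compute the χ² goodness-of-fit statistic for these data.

0.092

For a monohybrid cross between heterozygotes with complete dominance, the expected phenotypic ratio is 3:1.
Expected counts for N = 714 under a 3:1 ratio (total parts = 4):
  gray-bodied: 714 × 3/4 = 535.5
  ebony-bodied: 714 × 1/4 = 178.5
χ² = Σ (O − E)² / E
  gray-bodied: (532 − 535.5)² / 535.5 = 0.0229
  ebony-bodied: (182 − 178.5)² / 178.5 = 0.0686
χ² = 0.0229 + 0.0686 = 0.0915 ≈ 0.092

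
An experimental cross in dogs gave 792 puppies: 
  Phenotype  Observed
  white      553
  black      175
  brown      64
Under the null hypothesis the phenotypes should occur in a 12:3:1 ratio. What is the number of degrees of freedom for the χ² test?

2

A goodness-of-fit test with 3 phenotype classes has df = 3 − 1 = 2.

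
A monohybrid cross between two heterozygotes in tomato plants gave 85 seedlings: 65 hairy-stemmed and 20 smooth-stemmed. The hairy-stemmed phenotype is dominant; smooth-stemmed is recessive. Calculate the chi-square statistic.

0.098

For a monohybrid cross between heterozygotes with complete dominance, the expected phenotypic ratio is 3:1.
Total ratio parts = 4. Expected numbers out of 85:
  hairy-stemmed: 85 × 3/4 = 63.75
  smooth-stemmed: 85 × 1/4 = 21.25
χ² = Σ (O − E)² / E
  hairy-stemmed: (65 − 63.75)² / 63.75 = 0.0245
  smooth-stemmed: (20 − 21.25)² / 21.25 = 0.0735
χ² = 0.0245 + 0.0735 = 0.098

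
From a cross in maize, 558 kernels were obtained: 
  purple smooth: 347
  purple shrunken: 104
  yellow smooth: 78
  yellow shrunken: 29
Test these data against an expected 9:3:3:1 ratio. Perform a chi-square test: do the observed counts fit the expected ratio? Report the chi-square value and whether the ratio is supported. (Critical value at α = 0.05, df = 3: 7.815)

Total ratio parts = 16. Expected numbers out of 558:
  purple smooth: 558 × 9/16 = 313.875
  purple shrunken: 558 × 3/16 = 104.625
  yellow smooth: 558 × 3/16 = 104.625
  yellow shrunken: 558 × 1/16 = 34.875
χ² = Σ (O − E)² / E
  purple smooth: (347 − 313.875)² / 313.875 = 3.4959
  purple shrunken: (104 − 104.625)² / 104.625 = 0.0037
  yellow smooth: (78 − 104.625)² / 104.625 = 6.7755
  yellow shrunken: (29 − 34.875)² / 34.875 = 0.9897
χ² = 3.4959 + 0.0037 + 6.7755 + 0.9897 = 11.2648 ≈ 11.265
Degrees of freedom = 4 − 1 = 3; critical value at α = 0.05 is 7.815.
Since 11.265 > 7.815, we reject the null hypothesis — the data do not fit the 9:3:3:1 ratio.

11.265; not consistent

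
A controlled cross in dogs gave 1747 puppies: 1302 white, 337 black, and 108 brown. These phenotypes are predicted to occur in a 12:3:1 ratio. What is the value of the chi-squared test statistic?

0.337

The 12:3:1 ratio has 16 parts, so with N = 1747 the expected counts are:
  white: 1747 × 12/16 = 1310.25
  black: 1747 × 3/16 = 327.5625
  brown: 1747 × 1/16 = 109.1875
χ² = Σ (O − E)² / E
  white: (1302 − 1310.25)² / 1310.25 = 0.0519
  black: (337 − 327.5625)² / 327.5625 = 0.2719
  brown: (108 − 109.1875)² / 109.1875 = 0.0129
χ² = 0.0519 + 0.2719 + 0.0129 = 0.3367 ≈ 0.337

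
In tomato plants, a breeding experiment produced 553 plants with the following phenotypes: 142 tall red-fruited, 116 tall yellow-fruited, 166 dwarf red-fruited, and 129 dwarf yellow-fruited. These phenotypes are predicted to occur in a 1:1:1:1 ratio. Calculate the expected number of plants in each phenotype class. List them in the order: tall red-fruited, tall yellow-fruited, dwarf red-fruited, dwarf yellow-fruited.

Expected counts for N = 553 under a 1:1:1:1 ratio (total parts = 4):
  tall red-fruited: 553 × 1/4 = 138.25
  tall yellow-fruited: 553 × 1/4 = 138.25
  dwarf red-fruited: 553 × 1/4 = 138.25
  dwarf yellow-fruited: 553 × 1/4 = 138.25

138.25, 138.25, 138.25, 138.25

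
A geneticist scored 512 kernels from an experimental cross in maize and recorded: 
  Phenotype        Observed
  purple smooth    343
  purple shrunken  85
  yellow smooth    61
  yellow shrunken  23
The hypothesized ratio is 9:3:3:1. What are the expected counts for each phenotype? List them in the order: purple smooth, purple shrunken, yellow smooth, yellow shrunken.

Expected counts for N = 512 under a 9:3:3:1 ratio (total parts = 16):
  purple smooth: 512 × 9/16 = 288
  purple shrunken: 512 × 3/16 = 96
  yellow smooth: 512 × 3/16 = 96
  yellow shrunken: 512 × 1/16 = 32

288, 96, 96, 32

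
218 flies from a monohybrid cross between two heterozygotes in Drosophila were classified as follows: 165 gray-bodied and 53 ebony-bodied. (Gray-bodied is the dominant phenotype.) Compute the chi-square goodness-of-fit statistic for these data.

For a monohybrid cross between heterozygotes with complete dominance, the expected phenotypic ratio is 3:1.
Expected counts for N = 218 under a 3:1 ratio (total parts = 4):
  gray-bodied: 218 × 3/4 = 163.5
  ebony-bodied: 218 × 1/4 = 54.5
χ² = Σ (O − E)² / E
  gray-bodied: (165 − 163.5)² / 163.5 = 0.0138
  ebony-bodied: (53 − 54.5)² / 54.5 = 0.0413
χ² = 0.0138 + 0.0413 = 0.0551 ≈ 0.055

0.055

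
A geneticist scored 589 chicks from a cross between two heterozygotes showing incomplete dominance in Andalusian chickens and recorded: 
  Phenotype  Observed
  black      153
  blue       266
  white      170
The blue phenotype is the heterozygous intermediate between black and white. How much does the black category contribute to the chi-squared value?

0.225

With incomplete dominance, a heterozygote × heterozygote cross gives a 1:2:1 phenotypic ratio.
The 1:2:1 ratio has 4 parts, so with N = 589 the expected counts are:
  black: 589 × 1/4 = 147.25
  blue: 589 × 2/4 = 294.5
  white: 589 × 1/4 = 147.25
Contribution of black: (153 − 147.25)² / 147.25 = 0.2245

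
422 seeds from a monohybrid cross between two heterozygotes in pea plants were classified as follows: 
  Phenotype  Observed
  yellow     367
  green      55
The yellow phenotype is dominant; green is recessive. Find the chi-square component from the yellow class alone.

For a monohybrid cross between heterozygotes with complete dominance, the expected phenotypic ratio is 3:1.
Total ratio parts = 4. Expected numbers out of 422:
  yellow: 422 × 3/4 = 316.5
  green: 422 × 1/4 = 105.5
Contribution of yellow: (367 − 316.5)² / 316.5 = 8.0577

8.058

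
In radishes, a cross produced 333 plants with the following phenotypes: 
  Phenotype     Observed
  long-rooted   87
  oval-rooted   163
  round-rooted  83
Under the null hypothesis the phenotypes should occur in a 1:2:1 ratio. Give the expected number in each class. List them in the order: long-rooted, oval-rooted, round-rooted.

83.25, 166.5, 83.25

The 1:2:1 ratio has 4 parts, so with N = 333 the expected counts are:
  long-rooted: 333 × 1/4 = 83.25
  oval-rooted: 333 × 2/4 = 166.5
  round-rooted: 333 × 1/4 = 83.25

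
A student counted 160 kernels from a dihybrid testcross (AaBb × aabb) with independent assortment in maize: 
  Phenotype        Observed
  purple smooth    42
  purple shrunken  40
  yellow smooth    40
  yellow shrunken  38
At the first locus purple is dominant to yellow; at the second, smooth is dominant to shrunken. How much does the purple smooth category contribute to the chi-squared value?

0.100

A dihybrid testcross with independent assortment gives a 1:1:1:1 ratio.
Expected counts for N = 160 under a 1:1:1:1 ratio (total parts = 4):
  purple smooth: 160 × 1/4 = 40
  purple shrunken: 160 × 1/4 = 40
  yellow smooth: 160 × 1/4 = 40
  yellow shrunken: 160 × 1/4 = 40
Contribution of purple smooth: (42 − 40)² / 40 = 0.1000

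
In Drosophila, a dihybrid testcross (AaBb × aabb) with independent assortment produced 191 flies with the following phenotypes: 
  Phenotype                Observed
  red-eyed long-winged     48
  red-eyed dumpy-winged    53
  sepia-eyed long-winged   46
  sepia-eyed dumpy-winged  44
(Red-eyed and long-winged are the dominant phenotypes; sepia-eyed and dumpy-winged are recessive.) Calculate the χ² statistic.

0.937

A dihybrid testcross with independent assortment gives a 1:1:1:1 ratio.
Total ratio parts = 4. Expected numbers out of 191:
  red-eyed long-winged: 191 × 1/4 = 47.75
  red-eyed dumpy-winged: 191 × 1/4 = 47.75
  sepia-eyed long-winged: 191 × 1/4 = 47.75
  sepia-eyed dumpy-winged: 191 × 1/4 = 47.75
χ² = Σ (O − E)² / E
  red-eyed long-winged: (48 − 47.75)² / 47.75 = 0.0013
  red-eyed dumpy-winged: (53 − 47.75)² / 47.75 = 0.5772
  sepia-eyed long-winged: (46 − 47.75)² / 47.75 = 0.0641
  sepia-eyed dumpy-winged: (44 − 47.75)² / 47.75 = 0.2945
χ² = 0.0013 + 0.5772 + 0.0641 + 0.2945 = 0.9371 ≈ 0.937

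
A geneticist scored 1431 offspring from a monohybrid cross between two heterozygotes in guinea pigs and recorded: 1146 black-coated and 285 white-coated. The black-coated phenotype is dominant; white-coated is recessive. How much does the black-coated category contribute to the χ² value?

4.931

For a monohybrid cross between heterozygotes with complete dominance, the expected phenotypic ratio is 3:1.
The 3:1 ratio has 4 parts, so with N = 1431 the expected counts are:
  black-coated: 1431 × 3/4 = 1073.25
  white-coated: 1431 × 1/4 = 357.75
Contribution of black-coated: (1146 − 1073.25)² / 1073.25 = 4.9313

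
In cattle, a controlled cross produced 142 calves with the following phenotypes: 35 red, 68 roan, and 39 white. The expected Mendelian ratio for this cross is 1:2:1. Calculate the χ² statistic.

0.479

Expected counts for N = 142 under a 1:2:1 ratio (total parts = 4):
  red: 142 × 1/4 = 35.5
  roan: 142 × 2/4 = 71
  white: 142 × 1/4 = 35.5
χ² = Σ (O − E)² / E
  red: (35 − 35.5)² / 35.5 = 0.0070
  roan: (68 − 71)² / 71 = 0.1268
  white: (39 − 35.5)² / 35.5 = 0.3451
χ² = 0.0070 + 0.1268 + 0.3451 = 0.4789 ≈ 0.479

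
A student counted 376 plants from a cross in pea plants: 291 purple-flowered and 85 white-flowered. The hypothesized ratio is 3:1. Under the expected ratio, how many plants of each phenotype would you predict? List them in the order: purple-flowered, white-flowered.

Under the 3:1 hypothesis (Σ ratio = 4, N = 376):
  purple-flowered: 376 × 3/4 = 282
  white-flowered: 376 × 1/4 = 94

282, 94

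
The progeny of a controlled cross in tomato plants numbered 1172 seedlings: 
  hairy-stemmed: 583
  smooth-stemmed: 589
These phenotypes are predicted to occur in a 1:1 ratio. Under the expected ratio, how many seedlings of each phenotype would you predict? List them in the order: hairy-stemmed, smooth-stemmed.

Under the 1:1 hypothesis (Σ ratio = 2, N = 1172):
  hairy-stemmed: 1172 × 1/2 = 586
  smooth-stemmed: 1172 × 1/2 = 586

586, 586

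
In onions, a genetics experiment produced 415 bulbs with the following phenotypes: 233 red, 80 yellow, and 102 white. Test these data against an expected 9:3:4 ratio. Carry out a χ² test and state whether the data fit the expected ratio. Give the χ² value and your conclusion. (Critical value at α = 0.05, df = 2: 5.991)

Expected counts for N = 415 under a 9:3:4 ratio (total parts = 16):
  red: 415 × 9/16 = 233.4375
  yellow: 415 × 3/16 = 77.8125
  white: 415 × 4/16 = 103.75
χ² = Σ (O − E)² / E
  red: (233 − 233.4375)² / 233.4375 = 0.0008
  yellow: (80 − 77.8125)² / 77.8125 = 0.0615
  white: (102 − 103.75)² / 103.75 = 0.0295
χ² = 0.0008 + 0.0615 + 0.0295 = 0.0918 ≈ 0.092
Degrees of freedom = 3 − 1 = 2; critical value at α = 0.05 is 5.991.
Since 0.092 < 5.991, we fail to reject the null hypothesis — the data are consistent with the 9:3:4 ratio.

0.092; consistent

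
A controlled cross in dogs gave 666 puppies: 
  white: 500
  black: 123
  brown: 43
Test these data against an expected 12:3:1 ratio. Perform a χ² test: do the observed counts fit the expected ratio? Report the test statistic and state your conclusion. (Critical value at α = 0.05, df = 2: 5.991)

0.074; consistent

The 12:3:1 ratio has 16 parts, so with N = 666 the expected counts are:
  white: 666 × 12/16 = 499.5
  black: 666 × 3/16 = 124.875
  brown: 666 × 1/16 = 41.625
χ² = Σ (O − E)² / E
  white: (500 − 499.5)² / 499.5 = 0.0005
  black: (123 − 124.875)² / 124.875 = 0.0282
  brown: (43 − 41.625)² / 41.625 = 0.0454
χ² = 0.0005 + 0.0282 + 0.0454 = 0.0741 ≈ 0.074
Degrees of freedom = 3 − 1 = 2; critical value at α = 0.05 is 5.991.
Since 0.074 < 5.991, we fail to reject the null hypothesis — the data are consistent with the 12:3:1 ratio.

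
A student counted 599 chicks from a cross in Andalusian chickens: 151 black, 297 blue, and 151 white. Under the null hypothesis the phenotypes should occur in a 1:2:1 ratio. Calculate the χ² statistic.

0.042

Total ratio parts = 4. Expected numbers out of 599:
  black: 599 × 1/4 = 149.75
  blue: 599 × 2/4 = 299.5
  white: 599 × 1/4 = 149.75
χ² = Σ (O − E)² / E
  black: (151 − 149.75)² / 149.75 = 0.0104
  blue: (297 − 299.5)² / 299.5 = 0.0209
  white: (151 − 149.75)² / 149.75 = 0.0104
χ² = 0.0104 + 0.0209 + 0.0104 = 0.0417 ≈ 0.042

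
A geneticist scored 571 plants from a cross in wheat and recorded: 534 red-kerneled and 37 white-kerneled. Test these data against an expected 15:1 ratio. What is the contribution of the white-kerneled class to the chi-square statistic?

The 15:1 ratio has 16 parts, so with N = 571 the expected counts are:
  red-kerneled: 571 × 15/16 = 535.3125
  white-kerneled: 571 × 1/16 = 35.6875
Contribution of white-kerneled: (37 − 35.6875)² / 35.6875 = 0.0483

0.048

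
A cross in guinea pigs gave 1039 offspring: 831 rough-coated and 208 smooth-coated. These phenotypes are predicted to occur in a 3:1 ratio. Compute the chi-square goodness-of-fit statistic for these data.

Under the 3:1 hypothesis (Σ ratio = 4, N = 1039):
  rough-coated: 1039 × 3/4 = 779.25
  smooth-coated: 1039 × 1/4 = 259.75
χ² = Σ (O − E)² / E
  rough-coated: (831 − 779.25)² / 779.25 = 3.4367
  smooth-coated: (208 − 259.75)² / 259.75 = 10.3102
χ² = 3.4367 + 10.3102 = 13.7469 ≈ 13.747

13.747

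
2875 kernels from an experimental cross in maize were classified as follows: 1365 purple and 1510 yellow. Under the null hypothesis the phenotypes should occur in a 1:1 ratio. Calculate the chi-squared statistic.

Under the 1:1 hypothesis (Σ ratio = 2, N = 2875):
  purple: 2875 × 1/2 = 1437.5
  yellow: 2875 × 1/2 = 1437.5
χ² = Σ (O − E)² / E
  purple: (1365 − 1437.5)² / 1437.5 = 3.6565
  yellow: (1510 − 1437.5)² / 1437.5 = 3.6565
χ² = 3.6565 + 3.6565 = 7.313

7.313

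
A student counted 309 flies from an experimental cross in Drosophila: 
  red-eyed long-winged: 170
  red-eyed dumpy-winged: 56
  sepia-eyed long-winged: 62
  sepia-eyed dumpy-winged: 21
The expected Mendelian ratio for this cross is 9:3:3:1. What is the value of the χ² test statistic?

0.581

Under the 9:3:3:1 hypothesis (Σ ratio = 16, N = 309):
  red-eyed long-winged: 309 × 9/16 = 173.8125
  red-eyed dumpy-winged: 309 × 3/16 = 57.9375
  sepia-eyed long-winged: 309 × 3/16 = 57.9375
  sepia-eyed dumpy-winged: 309 × 1/16 = 19.3125
χ² = Σ (O − E)² / E
  red-eyed long-winged: (170 − 173.8125)² / 173.8125 = 0.0836
  red-eyed dumpy-winged: (56 − 57.9375)² / 57.9375 = 0.0648
  sepia-eyed long-winged: (62 − 57.9375)² / 57.9375 = 0.2849
  sepia-eyed dumpy-winged: (21 − 19.3125)² / 19.3125 = 0.1475
χ² = 0.0836 + 0.0648 + 0.2849 + 0.1475 = 0.5808 ≈ 0.581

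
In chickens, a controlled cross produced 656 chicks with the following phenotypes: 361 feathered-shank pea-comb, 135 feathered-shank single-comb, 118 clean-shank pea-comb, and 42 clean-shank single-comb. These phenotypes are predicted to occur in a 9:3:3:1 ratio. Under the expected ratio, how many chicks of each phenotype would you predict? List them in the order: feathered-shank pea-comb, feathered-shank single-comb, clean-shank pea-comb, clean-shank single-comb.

Under the 9:3:3:1 hypothesis (Σ ratio = 16, N = 656):
  feathered-shank pea-comb: 656 × 9/16 = 369
  feathered-shank single-comb: 656 × 3/16 = 123
  clean-shank pea-comb: 656 × 3/16 = 123
  clean-shank single-comb: 656 × 1/16 = 41

369, 123, 123, 41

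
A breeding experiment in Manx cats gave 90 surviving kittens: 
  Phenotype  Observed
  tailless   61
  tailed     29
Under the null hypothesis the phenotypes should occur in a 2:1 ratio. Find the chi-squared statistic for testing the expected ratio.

0.050

Under the 2:1 hypothesis (Σ ratio = 3, N = 90):
  tailless: 90 × 2/3 = 60
  tailed: 90 × 1/3 = 30
χ² = Σ (O − E)² / E
  tailless: (61 − 60)² / 60 = 0.0167
  tailed: (29 − 30)² / 30 = 0.0333
χ² = 0.0167 + 0.0333 = 0.050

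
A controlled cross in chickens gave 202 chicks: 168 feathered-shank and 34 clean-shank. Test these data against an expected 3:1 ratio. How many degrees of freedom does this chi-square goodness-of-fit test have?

1

A goodness-of-fit test with 2 phenotype classes has df = 2 − 1 = 1.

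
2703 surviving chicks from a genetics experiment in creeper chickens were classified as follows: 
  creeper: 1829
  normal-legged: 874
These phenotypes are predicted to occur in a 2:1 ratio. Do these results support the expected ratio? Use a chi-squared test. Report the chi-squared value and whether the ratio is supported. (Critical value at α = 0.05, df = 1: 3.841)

The 2:1 ratio has 3 parts, so with N = 2703 the expected counts are:
  creeper: 2703 × 2/3 = 1802
  normal-legged: 2703 × 1/3 = 901
χ² = Σ (O − E)² / E
  creeper: (1829 − 1802)² / 1802 = 0.4046
  normal-legged: (874 − 901)² / 901 = 0.8091
χ² = 0.4046 + 0.8091 = 1.2137 ≈ 1.214
Degrees of freedom = 2 − 1 = 1; critical value at α = 0.05 is 3.841.
Since 1.214 < 3.841, we fail to reject the null hypothesis — the data are consistent with the 2:1 ratio.

1.214; consistent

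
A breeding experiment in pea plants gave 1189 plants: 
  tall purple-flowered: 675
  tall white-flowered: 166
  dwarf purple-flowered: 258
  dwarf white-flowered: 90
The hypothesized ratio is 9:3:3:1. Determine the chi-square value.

23.425

Under the 9:3:3:1 hypothesis (Σ ratio = 16, N = 1189):
  tall purple-flowered: 1189 × 9/16 = 668.8125
  tall white-flowered: 1189 × 3/16 = 222.9375
  dwarf purple-flowered: 1189 × 3/16 = 222.9375
  dwarf white-flowered: 1189 × 1/16 = 74.3125
χ² = Σ (O − E)² / E
  tall purple-flowered: (675 − 668.8125)² / 668.8125 = 0.0572
  tall white-flowered: (166 − 222.9375)² / 222.9375 = 14.5416
  dwarf purple-flowered: (258 − 222.9375)² / 222.9375 = 5.5145
  dwarf white-flowered: (90 − 74.3125)² / 74.3125 = 3.3117
χ² = 0.0572 + 14.5416 + 5.5145 + 3.3117 = 23.425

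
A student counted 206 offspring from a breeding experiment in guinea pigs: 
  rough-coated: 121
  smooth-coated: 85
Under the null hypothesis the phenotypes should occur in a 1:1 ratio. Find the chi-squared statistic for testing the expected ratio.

Under the 1:1 hypothesis (Σ ratio = 2, N = 206):
  rough-coated: 206 × 1/2 = 103
  smooth-coated: 206 × 1/2 = 103
χ² = Σ (O − E)² / E
  rough-coated: (121 − 103)² / 103 = 3.1456
  smooth-coated: (85 − 103)² / 103 = 3.1456
χ² = 3.1456 + 3.1456 = 6.2912 ≈ 6.291

6.291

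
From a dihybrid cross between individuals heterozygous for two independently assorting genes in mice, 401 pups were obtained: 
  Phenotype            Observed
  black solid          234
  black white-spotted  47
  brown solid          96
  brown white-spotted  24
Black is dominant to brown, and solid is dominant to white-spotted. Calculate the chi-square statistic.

A dihybrid F₂ with independent assortment and complete dominance at both loci gives a 9:3:3:1 phenotypic ratio.
Expected counts for N = 401 under a 9:3:3:1 ratio (total parts = 16):
  black solid: 401 × 9/16 = 225.5625
  black white-spotted: 401 × 3/16 = 75.1875
  brown solid: 401 × 3/16 = 75.1875
  brown white-spotted: 401 × 1/16 = 25.0625
χ² = Σ (O − E)² / E
  black solid: (234 − 225.5625)² / 225.5625 = 0.3156
  black white-spotted: (47 − 75.1875)² / 75.1875 = 10.5674
  brown solid: (96 − 75.1875)² / 75.1875 = 5.7611
  brown white-spotted: (24 − 25.0625)² / 25.0625 = 0.0450
χ² = 0.3156 + 10.5674 + 5.7611 + 0.0450 = 16.6891 ≈ 16.689

16.689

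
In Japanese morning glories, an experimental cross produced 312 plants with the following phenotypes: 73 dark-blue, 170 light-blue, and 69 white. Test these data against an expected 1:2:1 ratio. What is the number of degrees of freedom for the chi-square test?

A goodness-of-fit test with 3 phenotype classes has df = 3 − 1 = 2.

2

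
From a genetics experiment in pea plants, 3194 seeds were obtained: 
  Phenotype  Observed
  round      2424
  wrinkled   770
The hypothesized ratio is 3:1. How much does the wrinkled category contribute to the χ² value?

The 3:1 ratio has 4 parts, so with N = 3194 the expected counts are:
  round: 3194 × 3/4 = 2395.5
  wrinkled: 3194 × 1/4 = 798.5
Contribution of wrinkled: (770 − 798.5)² / 798.5 = 1.0172

1.017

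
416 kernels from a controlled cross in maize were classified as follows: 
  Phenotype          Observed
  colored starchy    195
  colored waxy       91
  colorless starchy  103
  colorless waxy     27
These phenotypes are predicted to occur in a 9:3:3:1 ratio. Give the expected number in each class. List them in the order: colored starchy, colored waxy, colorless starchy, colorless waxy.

234, 78, 78, 26

Total ratio parts = 16. Expected numbers out of 416:
  colored starchy: 416 × 9/16 = 234
  colored waxy: 416 × 3/16 = 78
  colorless starchy: 416 × 3/16 = 78
  colorless waxy: 416 × 1/16 = 26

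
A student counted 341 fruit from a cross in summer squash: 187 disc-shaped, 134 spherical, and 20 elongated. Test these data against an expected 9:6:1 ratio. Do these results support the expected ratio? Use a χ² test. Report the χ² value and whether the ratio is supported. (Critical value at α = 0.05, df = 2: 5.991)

Expected counts for N = 341 under a 9:6:1 ratio (total parts = 16):
  disc-shaped: 341 × 9/16 = 191.8125
  spherical: 341 × 6/16 = 127.875
  elongated: 341 × 1/16 = 21.3125
χ² = Σ (O − E)² / E
  disc-shaped: (187 − 191.8125)² / 191.8125 = 0.1207
  spherical: (134 − 127.875)² / 127.875 = 0.2934
  elongated: (20 − 21.3125)² / 21.3125 = 0.0808
χ² = 0.1207 + 0.2934 + 0.0808 = 0.4949 ≈ 0.495
Degrees of freedom = 3 − 1 = 2; critical value at α = 0.05 is 5.991.
Since 0.495 < 5.991, we fail to reject the null hypothesis — the data are consistent with the 9:6:1 ratio.

0.495; consistent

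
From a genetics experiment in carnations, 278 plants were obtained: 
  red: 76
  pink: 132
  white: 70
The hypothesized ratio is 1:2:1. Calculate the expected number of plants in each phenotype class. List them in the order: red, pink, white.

69.5, 139, 69.5

Under the 1:2:1 hypothesis (Σ ratio = 4, N = 278):
  red: 278 × 1/4 = 69.5
  pink: 278 × 2/4 = 139
  white: 278 × 1/4 = 69.5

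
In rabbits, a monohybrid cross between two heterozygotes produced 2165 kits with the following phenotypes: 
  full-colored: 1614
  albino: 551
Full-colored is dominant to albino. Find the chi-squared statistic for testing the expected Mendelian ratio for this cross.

For a monohybrid cross between heterozygotes with complete dominance, the expected phenotypic ratio is 3:1.
Total ratio parts = 4. Expected numbers out of 2165:
  full-colored: 2165 × 3/4 = 1623.75
  albino: 2165 × 1/4 = 541.25
χ² = Σ (O − E)² / E
  full-colored: (1614 − 1623.75)² / 1623.75 = 0.0585
  albino: (551 − 541.25)² / 541.25 = 0.1756
χ² = 0.0585 + 0.1756 = 0.2341 ≈ 0.234

0.234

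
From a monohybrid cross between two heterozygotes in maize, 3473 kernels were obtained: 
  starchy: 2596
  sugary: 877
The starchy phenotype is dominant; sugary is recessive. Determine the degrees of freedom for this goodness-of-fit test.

For a monohybrid cross between heterozygotes with complete dominance, the expected phenotypic ratio is 3:1.
A goodness-of-fit test with 2 phenotype classes has df = 2 − 1 = 1.

1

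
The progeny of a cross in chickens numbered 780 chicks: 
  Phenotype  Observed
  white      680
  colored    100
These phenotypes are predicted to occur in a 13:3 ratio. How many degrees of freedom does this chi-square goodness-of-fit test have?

1

A goodness-of-fit test with 2 phenotype classes has df = 2 − 1 = 1.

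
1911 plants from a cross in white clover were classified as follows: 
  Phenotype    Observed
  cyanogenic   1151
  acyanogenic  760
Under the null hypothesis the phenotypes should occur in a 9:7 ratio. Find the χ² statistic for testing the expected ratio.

Under the 9:7 hypothesis (Σ ratio = 16, N = 1911):
  cyanogenic: 1911 × 9/16 = 1074.9375
  acyanogenic: 1911 × 7/16 = 836.0625
χ² = Σ (O − E)² / E
  cyanogenic: (1151 − 1074.9375)² / 1074.9375 = 5.3822
  acyanogenic: (760 − 836.0625)² / 836.0625 = 6.9199
χ² = 5.3822 + 6.9199 = 12.3021 ≈ 12.302

12.302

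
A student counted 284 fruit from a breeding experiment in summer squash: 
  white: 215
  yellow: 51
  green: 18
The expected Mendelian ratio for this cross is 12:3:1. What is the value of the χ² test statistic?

0.117

Expected counts for N = 284 under a 12:3:1 ratio (total parts = 16):
  white: 284 × 12/16 = 213
  yellow: 284 × 3/16 = 53.25
  green: 284 × 1/16 = 17.75
χ² = Σ (O − E)² / E
  white: (215 − 213)² / 213 = 0.0188
  yellow: (51 − 53.25)² / 53.25 = 0.0951
  green: (18 − 17.75)² / 17.75 = 0.0035
χ² = 0.0188 + 0.0951 + 0.0035 = 0.1174 ≈ 0.117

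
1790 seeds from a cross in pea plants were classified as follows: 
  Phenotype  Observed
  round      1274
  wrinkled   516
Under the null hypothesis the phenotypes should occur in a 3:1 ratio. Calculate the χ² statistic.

Total ratio parts = 4. Expected numbers out of 1790:
  round: 1790 × 3/4 = 1342.5
  wrinkled: 1790 × 1/4 = 447.5
χ² = Σ (O − E)² / E
  round: (1274 − 1342.5)² / 1342.5 = 3.4952
  wrinkled: (516 − 447.5)² / 447.5 = 10.4855
χ² = 3.4952 + 10.4855 = 13.9807 ≈ 13.981

13.981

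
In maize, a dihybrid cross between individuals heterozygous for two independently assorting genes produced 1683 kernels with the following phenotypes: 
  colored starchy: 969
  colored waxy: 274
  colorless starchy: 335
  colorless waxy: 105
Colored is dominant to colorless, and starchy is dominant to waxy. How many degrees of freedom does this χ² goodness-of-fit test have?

3

A dihybrid F₂ with independent assortment and complete dominance at both loci gives a 9:3:3:1 phenotypic ratio.
A goodness-of-fit test with 4 phenotype classes has df = 4 − 1 = 3.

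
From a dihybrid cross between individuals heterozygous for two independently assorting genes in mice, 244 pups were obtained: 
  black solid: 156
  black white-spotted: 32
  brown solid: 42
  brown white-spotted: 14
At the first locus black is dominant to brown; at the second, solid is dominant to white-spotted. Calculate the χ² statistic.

A dihybrid F₂ with independent assortment and complete dominance at both loci gives a 9:3:3:1 phenotypic ratio.
Total ratio parts = 16. Expected numbers out of 244:
  black solid: 244 × 9/16 = 137.25
  black white-spotted: 244 × 3/16 = 45.75
  brown solid: 244 × 3/16 = 45.75
  brown white-spotted: 244 × 1/16 = 15.25
χ² = Σ (O − E)² / E
  black solid: (156 − 137.25)² / 137.25 = 2.5615
  black white-spotted: (32 − 45.75)² / 45.75 = 4.1325
  brown solid: (42 − 45.75)² / 45.75 = 0.3074
  brown white-spotted: (14 − 15.25)² / 15.25 = 0.1025
χ² = 2.5615 + 4.1325 + 0.3074 + 0.1025 = 7.1039 ≈ 7.104

7.104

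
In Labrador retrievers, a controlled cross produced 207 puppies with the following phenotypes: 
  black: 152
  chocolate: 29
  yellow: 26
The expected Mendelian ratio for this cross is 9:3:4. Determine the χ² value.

Total ratio parts = 16. Expected numbers out of 207:
  black: 207 × 9/16 = 116.4375
  chocolate: 207 × 3/16 = 38.8125
  yellow: 207 × 4/16 = 51.75
χ² = Σ (O − E)² / E
  black: (152 − 116.4375)² / 116.4375 = 10.8615
  chocolate: (29 − 38.8125)² / 38.8125 = 2.4808
  yellow: (26 − 51.75)² / 51.75 = 12.8128
χ² = 10.8615 + 2.4808 + 12.8128 = 26.1551 ≈ 26.155

26.155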